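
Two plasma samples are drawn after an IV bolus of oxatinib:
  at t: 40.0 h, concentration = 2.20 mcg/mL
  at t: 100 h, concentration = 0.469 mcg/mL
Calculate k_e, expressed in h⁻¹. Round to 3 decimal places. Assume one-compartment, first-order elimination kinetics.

0.026 h⁻¹

k = ln(C₁/C₂) / (t₂ − t₁) = ln(2.20/0.469) / (100 − 40.0)
  = 1.546 / 60.00 = 0.02577 h⁻¹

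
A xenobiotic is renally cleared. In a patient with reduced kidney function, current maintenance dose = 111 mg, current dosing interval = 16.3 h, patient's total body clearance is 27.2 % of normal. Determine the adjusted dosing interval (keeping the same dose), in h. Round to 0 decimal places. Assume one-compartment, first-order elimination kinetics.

60 h

To keep the same average steady-state level, dosing rate must scale with clearance.
CL ratio = 27.2 / 100 = 0.2720
New interval (same dose) = 16.3 / 0.2720 = 59.93 h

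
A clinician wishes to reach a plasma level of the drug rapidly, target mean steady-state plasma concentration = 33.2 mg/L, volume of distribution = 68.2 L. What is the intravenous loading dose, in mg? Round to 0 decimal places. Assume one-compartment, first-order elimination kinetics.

2264 mg

LD = Css × Vd = 33.2 × 68.2 = 2264 mg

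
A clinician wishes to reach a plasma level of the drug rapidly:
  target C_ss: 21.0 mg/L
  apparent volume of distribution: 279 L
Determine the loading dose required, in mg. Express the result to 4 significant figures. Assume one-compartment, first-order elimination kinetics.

LD = Css × Vd = 21.0 × 279 = 5859 mg

5859 mg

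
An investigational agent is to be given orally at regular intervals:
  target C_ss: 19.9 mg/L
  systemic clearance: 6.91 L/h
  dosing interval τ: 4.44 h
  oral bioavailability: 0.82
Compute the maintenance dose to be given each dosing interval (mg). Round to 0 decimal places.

At steady state, F × (Dose/τ) = Css × CL.
Dose = Css × CL × τ / F = 19.9 × 6.910 × 4.44 / 0.82 = 744.6 mg

745 mg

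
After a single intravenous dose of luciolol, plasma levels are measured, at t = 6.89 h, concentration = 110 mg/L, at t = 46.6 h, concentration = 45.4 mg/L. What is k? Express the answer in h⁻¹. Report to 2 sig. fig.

k = ln(C₁/C₂) / (t₂ − t₁) = ln(110/45.4) / (46.6 − 6.89)
  = 0.8850 / 39.71 = 0.02229 h⁻¹

0.022 h⁻¹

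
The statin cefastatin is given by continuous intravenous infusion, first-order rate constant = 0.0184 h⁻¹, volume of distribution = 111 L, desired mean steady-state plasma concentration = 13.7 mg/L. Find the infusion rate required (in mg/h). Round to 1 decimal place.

CL = k × Vd = 0.01840 × 111 = 2.042 L/h
At steady state, infusion rate R₀ = Css × CL = 13.7 × 2.042 = 27.98 mg/h

28.0 mg/h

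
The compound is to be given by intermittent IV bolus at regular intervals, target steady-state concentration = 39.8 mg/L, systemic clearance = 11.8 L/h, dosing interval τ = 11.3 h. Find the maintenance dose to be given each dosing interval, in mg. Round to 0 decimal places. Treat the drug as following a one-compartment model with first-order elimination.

At steady state, Dose/τ = Css × CL.
Dose = Css × CL × τ = 39.8 × 11.80 × 11.3 = 5307 mg

5307 mg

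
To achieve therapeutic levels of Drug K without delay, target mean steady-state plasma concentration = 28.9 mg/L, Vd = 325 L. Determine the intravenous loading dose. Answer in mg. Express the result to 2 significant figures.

LD = Css × Vd = 28.9 × 325 = 9393 mg

9400 mg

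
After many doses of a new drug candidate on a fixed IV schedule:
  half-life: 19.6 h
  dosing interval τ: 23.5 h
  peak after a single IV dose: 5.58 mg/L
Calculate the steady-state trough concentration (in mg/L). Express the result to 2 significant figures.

k = ln2 / t½ = 0.693147 / 19.6 = 0.03536 h⁻¹
e^(−kτ) = e^(−0.03536 × 23.5) = 0.4356
Accumulation ratio R = 1 / (1 − e^(−kτ)) = 1 / (1 − 0.4356) = 1.772
Steady-state trough = C₀ × R × e^(−kτ) = 5.58 × 1.772 × 0.4356 = 4.307 mg/L

4.3 mg/L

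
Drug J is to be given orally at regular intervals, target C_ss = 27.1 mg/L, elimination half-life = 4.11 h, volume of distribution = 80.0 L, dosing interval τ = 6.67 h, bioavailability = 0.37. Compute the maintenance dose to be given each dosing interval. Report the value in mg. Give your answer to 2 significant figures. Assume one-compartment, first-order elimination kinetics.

6600 mg

k = ln2 / t½ = 0.693147 / 4.11 = 0.1686 h⁻¹
CL = k × Vd = 0.1686 × 80.0 = 13.49 L/h
At steady state, F × (Dose/τ) = Css × CL.
Dose = Css × CL × τ / F = 27.1 × 13.49 × 6.67 / 0.37 = 6590 mg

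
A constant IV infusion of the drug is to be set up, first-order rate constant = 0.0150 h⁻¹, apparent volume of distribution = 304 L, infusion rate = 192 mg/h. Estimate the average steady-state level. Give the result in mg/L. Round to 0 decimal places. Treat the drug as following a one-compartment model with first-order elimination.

42 mg/L

CL = k × Vd = 0.01500 × 304 = 4.560 L/h
At steady state Css = R₀ / CL = 192 / 4.560 = 42.11 mg/L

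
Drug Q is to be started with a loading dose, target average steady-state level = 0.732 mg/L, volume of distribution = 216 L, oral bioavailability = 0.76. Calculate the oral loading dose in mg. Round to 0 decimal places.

LD = Css × Vd / F = 0.732 × 216 / 0.76 = 208.0 mg

208 mg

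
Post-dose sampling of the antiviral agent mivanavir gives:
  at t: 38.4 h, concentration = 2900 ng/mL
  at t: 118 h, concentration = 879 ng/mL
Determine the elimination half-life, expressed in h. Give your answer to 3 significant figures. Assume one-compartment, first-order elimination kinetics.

k = ln(C₁/C₂) / (t₂ − t₁) = ln(2900/879) / (118 − 38.4)
  = 1.194 / 79.60 = 0.01500 h⁻¹
t½ = ln2 / k = 0.693147 / 0.01500 = 46.21 h

46.2 h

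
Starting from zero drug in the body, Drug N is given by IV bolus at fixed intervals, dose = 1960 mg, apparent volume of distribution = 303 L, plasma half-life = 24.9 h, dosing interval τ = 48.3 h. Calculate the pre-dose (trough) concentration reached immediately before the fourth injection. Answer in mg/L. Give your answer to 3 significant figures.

2.24 mg/L

C₀ per dose = Dose / Vd = 1960 / 303 = 6.469 mg/L
k = ln2 / t½ = 0.693147 / 24.9 = 0.02784 h⁻¹
Fraction remaining after one interval: r = e^(−kτ) = e^(−0.02784 × 48.3) = 0.2606
Before dose 4, 3 doses have been given (aged 1τ, 2τ, 3τ).
C_trough = C₀ × (r + r² + … + r^3) = C₀ × r(1−r^3)/(1−r)
        = 6.469 × 0.2606 × (1 − 0.01770) / (1 − 0.2606) = 2.240 mg/L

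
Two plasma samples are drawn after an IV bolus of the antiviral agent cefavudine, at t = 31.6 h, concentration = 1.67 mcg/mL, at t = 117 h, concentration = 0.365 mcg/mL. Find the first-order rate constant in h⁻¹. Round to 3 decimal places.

0.018 h⁻¹

k = ln(C₁/C₂) / (t₂ − t₁) = ln(1.67/0.365) / (117 − 31.6)
  = 1.521 / 85.40 = 0.01781 h⁻¹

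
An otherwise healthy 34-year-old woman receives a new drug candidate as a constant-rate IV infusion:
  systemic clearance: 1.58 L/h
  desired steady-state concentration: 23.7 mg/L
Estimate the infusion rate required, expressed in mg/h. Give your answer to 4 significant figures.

At steady state, infusion rate R₀ = Css × CL = 23.7 × 1.580 = 37.45 mg/h

37.45 mg/h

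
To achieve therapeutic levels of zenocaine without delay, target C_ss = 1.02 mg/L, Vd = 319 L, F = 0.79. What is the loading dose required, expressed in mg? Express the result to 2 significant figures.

410 mg

LD = Css × Vd / F = 1.02 × 319 / 0.79 = 411.9 mg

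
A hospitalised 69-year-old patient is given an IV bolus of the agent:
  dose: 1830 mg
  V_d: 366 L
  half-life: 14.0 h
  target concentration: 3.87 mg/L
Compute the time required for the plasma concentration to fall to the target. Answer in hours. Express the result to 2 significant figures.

5.2 h

C₀ = Dose / Vd = 1830 / 366 = 5.000 mg/L
k = ln2 / t½ = 0.693147 / 14.0 = 0.04951 h⁻¹
t = ln(C₀ / C) / k = ln(5.000 / 3.87) / 0.04951
  = ln(1.292) / 0.04951 = 0.2562 / 0.04951 = 5.175 h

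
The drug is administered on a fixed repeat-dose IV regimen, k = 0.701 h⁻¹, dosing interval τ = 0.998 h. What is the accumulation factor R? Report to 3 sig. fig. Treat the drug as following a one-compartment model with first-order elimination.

e^(−kτ) = e^(−0.7010 × 0.998) = 0.4968
Accumulation ratio R = 1 / (1 − e^(−kτ)) = 1 / (1 − 0.4968) = 1.987

1.99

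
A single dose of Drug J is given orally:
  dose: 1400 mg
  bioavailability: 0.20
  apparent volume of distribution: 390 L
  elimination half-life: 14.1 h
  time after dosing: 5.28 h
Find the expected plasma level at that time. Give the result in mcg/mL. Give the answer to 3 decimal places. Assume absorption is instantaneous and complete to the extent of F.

Amount reaching circulation = F × Dose = 0.20 × 1400 = 280.0 mg
C₀ = F·Dose / Vd = 280.0 / 390 = 0.7179 mg/L
k = ln2 / t½ = 0.693147 / 14.1 = 0.04916 h⁻¹
C = C₀ · e^(−k·t) = 0.7179 × e^(−0.04916 × 5.28)
  = 0.7179 × 0.7714 = 0.5538 mg/L
(0.5538 mg/L = 0.5538 mcg/mL)

0.554 mcg/mL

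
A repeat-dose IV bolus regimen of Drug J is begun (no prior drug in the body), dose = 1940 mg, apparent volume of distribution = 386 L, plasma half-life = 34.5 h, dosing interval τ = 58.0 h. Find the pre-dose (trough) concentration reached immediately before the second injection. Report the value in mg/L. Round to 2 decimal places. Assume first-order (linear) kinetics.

1.57 mg/L

C₀ per dose = Dose / Vd = 1940 / 386 = 5.026 mg/L
k = ln2 / t½ = 0.693147 / 34.5 = 0.02009 h⁻¹
Fraction remaining after one interval: r = e^(−kτ) = e^(−0.02009 × 58.0) = 0.3119
Before dose 2, 1 dose has been given (aged 1τ).
C_trough = C₀ × r = 5.026 × 0.3119 = 1.568 mg/L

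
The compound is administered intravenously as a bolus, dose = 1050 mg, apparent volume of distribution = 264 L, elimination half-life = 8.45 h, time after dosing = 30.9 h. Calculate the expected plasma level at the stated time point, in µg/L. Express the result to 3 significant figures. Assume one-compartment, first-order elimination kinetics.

315 µg/L

C₀ = Dose / Vd = 1050 / 264 = 3.977 mg/L
k = ln2 / t½ = 0.693147 / 8.45 = 0.08203 h⁻¹
C = C₀ · e^(−k·t) = 3.977 × e^(−0.08203 × 30.9)
  = 3.977 × 0.07928 = 0.3153 mg/L
Convert: 0.3153 mg/L × 1000 = 315.3 µg/L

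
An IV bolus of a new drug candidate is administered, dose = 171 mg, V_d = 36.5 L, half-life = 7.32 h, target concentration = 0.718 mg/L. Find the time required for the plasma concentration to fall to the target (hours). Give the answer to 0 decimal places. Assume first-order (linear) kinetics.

20 h

C₀ = Dose / Vd = 171.0 / 36.5 = 4.685 mg/L
k = ln2 / t½ = 0.693147 / 7.32 = 0.09469 h⁻¹
t = ln(C₀ / C) / k = ln(4.685 / 0.718) / 0.09469
  = ln(6.525) / 0.09469 = 1.876 / 0.09469 = 19.81 h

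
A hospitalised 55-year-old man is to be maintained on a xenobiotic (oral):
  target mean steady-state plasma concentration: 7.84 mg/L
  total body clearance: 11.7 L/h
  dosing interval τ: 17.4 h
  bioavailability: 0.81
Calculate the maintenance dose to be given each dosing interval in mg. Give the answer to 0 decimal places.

At steady state, F × (Dose/τ) = Css × CL.
Dose = Css × CL × τ / F = 7.84 × 11.70 × 17.4 / 0.81 = 1970 mg

1970 mg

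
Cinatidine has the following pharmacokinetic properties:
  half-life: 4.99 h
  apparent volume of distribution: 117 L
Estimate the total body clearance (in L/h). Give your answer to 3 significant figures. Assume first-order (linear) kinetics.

16.3 L/h

k = ln2 / t½ = 0.693147 / 4.99 = 0.1389 h⁻¹
CL = k × Vd = 0.1389 × 117 = 16.25 L/h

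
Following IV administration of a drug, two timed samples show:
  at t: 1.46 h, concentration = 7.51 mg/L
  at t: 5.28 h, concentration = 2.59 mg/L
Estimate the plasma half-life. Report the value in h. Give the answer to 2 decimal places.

k = ln(C₁/C₂) / (t₂ − t₁) = ln(7.51/2.59) / (5.28 − 1.46)
  = 1.065 / 3.820 = 0.2788 h⁻¹
t½ = ln2 / k = 0.693147 / 0.2788 = 2.486 h

2.49 h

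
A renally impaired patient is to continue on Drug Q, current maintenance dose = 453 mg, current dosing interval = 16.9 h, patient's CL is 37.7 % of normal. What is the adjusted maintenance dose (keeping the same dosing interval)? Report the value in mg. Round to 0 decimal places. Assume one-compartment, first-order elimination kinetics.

171 mg

To keep the same average steady-state level, dosing rate must scale with clearance.
CL ratio = 37.7 / 100 = 0.3770
New dose (same interval) = 453 × 0.3770 = 170.8 mg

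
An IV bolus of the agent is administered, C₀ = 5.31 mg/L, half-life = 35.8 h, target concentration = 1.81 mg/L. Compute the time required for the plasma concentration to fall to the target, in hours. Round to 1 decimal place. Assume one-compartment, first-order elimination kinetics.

55.6 h

k = ln2 / t½ = 0.693147 / 35.8 = 0.01936 h⁻¹
t = ln(C₀ / C) / k = ln(5.310 / 1.81) / 0.01936
  = ln(2.934) / 0.01936 = 1.076 / 0.01936 = 55.58 h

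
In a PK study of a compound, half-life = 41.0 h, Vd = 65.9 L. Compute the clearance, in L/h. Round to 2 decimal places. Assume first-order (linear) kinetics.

k = ln2 / t½ = 0.693147 / 41.0 = 0.01691 h⁻¹
CL = k × Vd = 0.01691 × 65.9 = 1.114 L/h

1.11 L/h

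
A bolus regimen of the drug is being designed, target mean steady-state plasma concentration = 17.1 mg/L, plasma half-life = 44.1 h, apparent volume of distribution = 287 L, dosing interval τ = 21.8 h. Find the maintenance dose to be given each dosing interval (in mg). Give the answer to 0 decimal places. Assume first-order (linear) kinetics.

1682 mg

k = ln2 / t½ = 0.693147 / 44.1 = 0.01572 h⁻¹
CL = k × Vd = 0.01572 × 287 = 4.512 L/h
At steady state, Dose/τ = Css × CL.
Dose = Css × CL × τ = 17.1 × 4.512 × 21.8 = 1682 mg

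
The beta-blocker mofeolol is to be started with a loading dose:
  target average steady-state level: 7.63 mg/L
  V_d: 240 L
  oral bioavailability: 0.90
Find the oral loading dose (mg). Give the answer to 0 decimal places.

2035 mg

LD = Css × Vd / F = 7.63 × 240 / 0.90 = 2035 mg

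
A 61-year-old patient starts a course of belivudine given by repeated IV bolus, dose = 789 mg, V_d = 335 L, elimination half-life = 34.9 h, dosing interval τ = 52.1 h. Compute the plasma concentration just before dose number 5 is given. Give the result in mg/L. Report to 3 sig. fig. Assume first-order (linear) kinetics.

C₀ per dose = Dose / Vd = 789 / 335 = 2.355 mg/L
k = ln2 / t½ = 0.693147 / 34.9 = 0.01986 h⁻¹
Fraction remaining after one interval: r = e^(−kτ) = e^(−0.01986 × 52.1) = 0.3553
Before dose 5, 4 doses have been given (aged 1τ, 2τ, 3τ, 4τ).
C_trough = C₀ × (r + r² + … + r^4) = C₀ × r(1−r^4)/(1−r)
        = 2.355 × 0.3553 × (1 − 0.01594) / (1 − 0.3553) = 1.277 mg/L

1.28 mg/L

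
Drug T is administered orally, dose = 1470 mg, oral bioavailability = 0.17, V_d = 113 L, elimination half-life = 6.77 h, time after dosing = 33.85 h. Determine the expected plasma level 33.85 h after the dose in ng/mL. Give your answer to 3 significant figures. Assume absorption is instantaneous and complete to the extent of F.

Amount reaching circulation = F × Dose = 0.17 × 1470 = 249.9 mg
C₀ = F·Dose / Vd = 249.9 / 113 = 2.212 mg/L
k = ln2 / t½ = 0.693147 / 6.77 = 0.1024 h⁻¹
t / t½ = 33.85 / 6.77 = 5 half-lives
C = C₀ × (1/2)^5 = 2.212 × 0.03125 = 0.06913 mg/L
Convert: 0.06913 mg/L × 1000 = 69.13 ng/mL

69.1 ng/mL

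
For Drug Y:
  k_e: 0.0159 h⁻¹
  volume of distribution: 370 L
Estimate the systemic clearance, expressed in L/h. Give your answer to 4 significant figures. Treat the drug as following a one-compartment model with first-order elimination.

5.883 L/h

CL = k × Vd = 0.0159 × 370 = 5.883 L/h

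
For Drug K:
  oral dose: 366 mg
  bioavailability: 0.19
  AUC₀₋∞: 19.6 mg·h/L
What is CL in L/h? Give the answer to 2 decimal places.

CL = F·Dose / AUC = 0.19 × 366 / 19.6 = 3.548 L/h

3.55 L/h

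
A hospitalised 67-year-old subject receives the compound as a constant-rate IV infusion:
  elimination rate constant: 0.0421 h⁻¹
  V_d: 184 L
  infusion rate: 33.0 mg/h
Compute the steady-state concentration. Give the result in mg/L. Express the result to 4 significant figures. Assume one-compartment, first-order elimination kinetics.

4.260 mg/L

CL = k × Vd = 0.04210 × 184 = 7.746 L/h
At steady state Css = R₀ / CL = 33.0 / 7.746 = 4.260 mg/L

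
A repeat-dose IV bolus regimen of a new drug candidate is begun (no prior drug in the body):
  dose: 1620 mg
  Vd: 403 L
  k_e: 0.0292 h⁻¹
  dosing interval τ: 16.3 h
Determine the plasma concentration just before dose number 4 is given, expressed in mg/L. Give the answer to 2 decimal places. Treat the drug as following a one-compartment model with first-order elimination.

C₀ per dose = Dose / Vd = 1620 / 403 = 4.020 mg/L
Fraction remaining after one interval: r = e^(−kτ) = e^(−0.02920 × 16.3) = 0.6213
Before dose 4, 3 doses have been given (aged 1τ, 2τ, 3τ).
C_trough = C₀ × (r + r² + … + r^3) = C₀ × r(1−r^3)/(1−r)
        = 4.020 × 0.6213 × (1 − 0.2398) / (1 − 0.6213) = 5.014 mg/L

5.01 mg/L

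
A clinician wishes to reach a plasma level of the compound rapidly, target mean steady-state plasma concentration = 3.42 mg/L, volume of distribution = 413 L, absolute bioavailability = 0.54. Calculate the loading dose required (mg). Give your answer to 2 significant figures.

2600 mg

LD = Css × Vd / F = 3.42 × 413 / 0.54 = 2616 mg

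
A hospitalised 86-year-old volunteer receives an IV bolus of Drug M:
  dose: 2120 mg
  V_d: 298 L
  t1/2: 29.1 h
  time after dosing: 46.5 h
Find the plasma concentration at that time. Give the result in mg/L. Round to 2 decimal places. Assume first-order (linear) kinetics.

2.35 mg/L

C₀ = Dose / Vd = 2120 / 298 = 7.114 mg/L
k = ln2 / t½ = 0.693147 / 29.1 = 0.02382 h⁻¹
C = C₀ · e^(−k·t) = 7.114 × e^(−0.02382 × 46.5)
  = 7.114 × 0.3303 = 2.350 mg/L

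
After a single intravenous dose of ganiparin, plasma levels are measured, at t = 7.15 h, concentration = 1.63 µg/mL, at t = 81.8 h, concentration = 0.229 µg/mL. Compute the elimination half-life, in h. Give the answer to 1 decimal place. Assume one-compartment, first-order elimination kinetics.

k = ln(C₁/C₂) / (t₂ − t₁) = ln(1.63/0.229) / (81.8 − 7.15)
  = 1.963 / 74.65 = 0.02630 h⁻¹
t½ = ln2 / k = 0.693147 / 0.02630 = 26.36 h

26.4 h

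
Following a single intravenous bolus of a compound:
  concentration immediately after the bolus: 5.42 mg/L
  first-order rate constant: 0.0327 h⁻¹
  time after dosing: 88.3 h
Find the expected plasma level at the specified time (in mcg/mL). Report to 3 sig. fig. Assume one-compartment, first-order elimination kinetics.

C = C₀ · e^(−k·t) = 5.420 × e^(−0.03270 × 88.3)
  = 5.420 × 0.05572 = 0.3020 mg/L
(0.3020 mg/L = 0.3020 mcg/mL)

0.302 mcg/mL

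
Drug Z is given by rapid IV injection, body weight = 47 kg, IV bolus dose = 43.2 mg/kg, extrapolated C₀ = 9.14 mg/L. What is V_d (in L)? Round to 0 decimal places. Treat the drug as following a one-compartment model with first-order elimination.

222 L

Dose = 43.2 × 47 = 2030 mg
Vd = Dose / C₀ = 2030 / 9.14 = 222.1 L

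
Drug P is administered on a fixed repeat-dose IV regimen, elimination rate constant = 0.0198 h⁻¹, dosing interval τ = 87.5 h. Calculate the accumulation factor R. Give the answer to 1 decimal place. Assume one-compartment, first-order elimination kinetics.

1.2

e^(−kτ) = e^(−0.01980 × 87.5) = 0.1768
Accumulation ratio R = 1 / (1 − e^(−kτ)) = 1 / (1 − 0.1768) = 1.215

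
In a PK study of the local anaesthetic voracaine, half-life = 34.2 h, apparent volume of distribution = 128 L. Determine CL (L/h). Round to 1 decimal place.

2.6 L/h

k = ln2 / t½ = 0.693147 / 34.2 = 0.02027 h⁻¹
CL = k × Vd = 0.02027 × 128 = 2.595 L/h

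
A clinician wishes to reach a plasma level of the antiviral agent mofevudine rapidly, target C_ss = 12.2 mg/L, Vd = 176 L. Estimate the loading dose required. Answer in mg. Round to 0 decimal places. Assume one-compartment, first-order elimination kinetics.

2147 mg

LD = Css × Vd = 12.2 × 176 = 2147 mg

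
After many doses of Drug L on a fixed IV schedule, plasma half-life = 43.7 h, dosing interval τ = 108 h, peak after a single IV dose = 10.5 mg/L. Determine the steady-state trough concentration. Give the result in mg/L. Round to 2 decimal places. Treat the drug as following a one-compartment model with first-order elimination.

2.31 mg/L

k = ln2 / t½ = 0.693147 / 43.7 = 0.01586 h⁻¹
e^(−kτ) = e^(−0.01586 × 108) = 0.1803
Accumulation ratio R = 1 / (1 − e^(−kτ)) = 1 / (1 − 0.1803) = 1.220
Steady-state trough = C₀ × R × e^(−kτ) = 10.5 × 1.220 × 0.1803 = 2.310 mg/L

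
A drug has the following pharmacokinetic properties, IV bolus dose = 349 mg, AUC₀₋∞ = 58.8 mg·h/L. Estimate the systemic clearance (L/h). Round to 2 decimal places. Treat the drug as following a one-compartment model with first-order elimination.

CL = Dose / AUC = 349 / 58.8 = 5.935 L/h

5.94 L/h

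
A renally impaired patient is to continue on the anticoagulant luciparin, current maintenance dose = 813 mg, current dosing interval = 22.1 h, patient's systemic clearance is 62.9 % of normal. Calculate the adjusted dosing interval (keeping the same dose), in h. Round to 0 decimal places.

35 h

To keep the same average steady-state level, dosing rate must scale with clearance.
CL ratio = 62.9 / 100 = 0.6290
New interval (same dose) = 22.1 / 0.6290 = 35.14 h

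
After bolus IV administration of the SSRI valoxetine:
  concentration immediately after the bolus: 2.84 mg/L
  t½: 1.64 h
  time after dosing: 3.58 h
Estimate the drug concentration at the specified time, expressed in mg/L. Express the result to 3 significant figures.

0.625 mg/L

k = ln2 / t½ = 0.693147 / 1.64 = 0.4227 h⁻¹
C = C₀ · e^(−k·t) = 2.840 × e^(−0.4227 × 3.58)
  = 2.840 × 0.2202 = 0.6254 mg/L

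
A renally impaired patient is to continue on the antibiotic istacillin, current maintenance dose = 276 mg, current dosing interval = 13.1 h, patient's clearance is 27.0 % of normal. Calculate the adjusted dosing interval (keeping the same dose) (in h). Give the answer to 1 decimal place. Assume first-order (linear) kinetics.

48.5 h

To keep the same average steady-state level, dosing rate must scale with clearance.
CL ratio = 27.0 / 100 = 0.2700
New interval (same dose) = 13.1 / 0.2700 = 48.52 h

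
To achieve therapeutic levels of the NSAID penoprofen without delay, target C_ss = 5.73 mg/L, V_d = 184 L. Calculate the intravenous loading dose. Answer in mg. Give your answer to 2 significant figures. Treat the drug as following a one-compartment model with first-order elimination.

LD = Css × Vd = 5.73 × 184 = 1054 mg

1100 mg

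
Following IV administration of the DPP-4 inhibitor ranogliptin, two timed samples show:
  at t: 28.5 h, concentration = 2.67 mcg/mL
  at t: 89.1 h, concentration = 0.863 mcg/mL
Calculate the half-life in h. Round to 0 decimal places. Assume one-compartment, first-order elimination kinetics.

k = ln(C₁/C₂) / (t₂ − t₁) = ln(2.67/0.863) / (89.1 − 28.5)
  = 1.129 / 60.60 = 0.01863 h⁻¹
t½ = ln2 / k = 0.693147 / 0.01863 = 37.21 h

37 h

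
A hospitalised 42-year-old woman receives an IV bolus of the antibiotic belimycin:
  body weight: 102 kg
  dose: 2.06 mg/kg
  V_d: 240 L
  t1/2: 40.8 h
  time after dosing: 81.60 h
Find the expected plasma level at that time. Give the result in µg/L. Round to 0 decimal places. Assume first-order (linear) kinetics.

219 µg/L

Total dose = 2.06 × 102 = 210.1 mg
C₀ = Dose / Vd = 210.1 / 240 = 0.8754 mg/L
k = ln2 / t½ = 0.693147 / 40.8 = 0.01699 h⁻¹
t / t½ = 81.60 / 40.8 = 2 half-lives
C = C₀ × (1/2)^2 = 0.8754 × 0.2500 = 0.2189 mg/L
Convert: 0.2189 mg/L × 1000 = 218.9 µg/L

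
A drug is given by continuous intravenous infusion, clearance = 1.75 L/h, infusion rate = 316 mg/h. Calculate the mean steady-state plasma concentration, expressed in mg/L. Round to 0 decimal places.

At steady state Css = R₀ / CL = 316 / 1.750 = 180.6 mg/L

181 mg/L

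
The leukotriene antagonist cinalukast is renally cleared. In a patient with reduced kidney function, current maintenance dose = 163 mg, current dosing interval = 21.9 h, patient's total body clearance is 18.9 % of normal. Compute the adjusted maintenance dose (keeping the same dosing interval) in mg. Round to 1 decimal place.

30.8 mg

To keep the same average steady-state level, dosing rate must scale with clearance.
CL ratio = 18.9 / 100 = 0.1890
New dose (same interval) = 163 × 0.1890 = 30.81 mg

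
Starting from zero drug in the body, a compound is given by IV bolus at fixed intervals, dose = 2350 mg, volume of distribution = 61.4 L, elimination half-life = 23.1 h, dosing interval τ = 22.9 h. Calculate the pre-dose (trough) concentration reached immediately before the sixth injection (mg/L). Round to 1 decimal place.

C₀ per dose = Dose / Vd = 2350 / 61.4 = 38.27 mg/L
k = ln2 / t½ = 0.693147 / 23.1 = 0.03001 h⁻¹
Fraction remaining after one interval: r = e^(−kτ) = e^(−0.03001 × 22.9) = 0.5030
Before dose 6, 5 doses have been given (aged 1τ, 2τ, 3τ, 4τ, 5τ).
C_trough = C₀ × (r + r² + … + r^5) = C₀ × r(1−r^5)/(1−r)
        = 38.27 × 0.5030 × (1 − 0.03220) / (1 − 0.5030) = 37.48 mg/L

37.5 mg/L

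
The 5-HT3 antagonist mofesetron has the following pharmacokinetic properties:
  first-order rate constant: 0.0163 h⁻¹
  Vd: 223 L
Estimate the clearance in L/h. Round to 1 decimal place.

CL = k × Vd = 0.0163 × 223 = 3.635 L/h

3.6 L/h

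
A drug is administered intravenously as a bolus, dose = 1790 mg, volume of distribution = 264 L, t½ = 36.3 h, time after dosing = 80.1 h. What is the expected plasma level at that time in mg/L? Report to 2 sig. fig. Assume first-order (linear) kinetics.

1.5 mg/L

C₀ = Dose / Vd = 1790 / 264 = 6.780 mg/L
k = ln2 / t½ = 0.693147 / 36.3 = 0.01909 h⁻¹
C = C₀ · e^(−k·t) = 6.780 × e^(−0.01909 × 80.1)
  = 6.780 × 0.2167 = 1.469 mg/L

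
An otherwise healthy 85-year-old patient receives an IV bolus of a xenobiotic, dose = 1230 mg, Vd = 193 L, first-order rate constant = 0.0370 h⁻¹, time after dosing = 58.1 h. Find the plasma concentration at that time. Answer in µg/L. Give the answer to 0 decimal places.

743 µg/L

C₀ = Dose / Vd = 1230 / 193 = 6.373 mg/L
C = C₀ · e^(−k·t) = 6.373 × e^(−0.03700 × 58.1)
  = 6.373 × 0.1165 = 0.7425 mg/L
Convert: 0.7425 mg/L × 1000 = 742.5 µg/L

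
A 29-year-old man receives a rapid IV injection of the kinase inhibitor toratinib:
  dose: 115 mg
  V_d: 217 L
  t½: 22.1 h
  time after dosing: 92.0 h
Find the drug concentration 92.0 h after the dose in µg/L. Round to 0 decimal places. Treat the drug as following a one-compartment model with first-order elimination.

30 µg/L

C₀ = Dose / Vd = 115.0 / 217 = 0.5300 mg/L
k = ln2 / t½ = 0.693147 / 22.1 = 0.03136 h⁻¹
C = C₀ · e^(−k·t) = 0.5300 × e^(−0.03136 × 92.0)
  = 0.5300 × 0.05585 = 0.02960 mg/L
Convert: 0.02960 mg/L × 1000 = 29.60 µg/L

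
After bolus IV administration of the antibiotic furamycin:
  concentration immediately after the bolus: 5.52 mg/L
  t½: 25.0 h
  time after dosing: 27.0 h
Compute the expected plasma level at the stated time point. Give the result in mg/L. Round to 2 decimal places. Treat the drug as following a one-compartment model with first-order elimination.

2.61 mg/L

k = ln2 / t½ = 0.693147 / 25.0 = 0.02773 h⁻¹
C = C₀ · e^(−k·t) = 5.520 × e^(−0.02773 × 27.0)
  = 5.520 × 0.4730 = 2.611 mg/L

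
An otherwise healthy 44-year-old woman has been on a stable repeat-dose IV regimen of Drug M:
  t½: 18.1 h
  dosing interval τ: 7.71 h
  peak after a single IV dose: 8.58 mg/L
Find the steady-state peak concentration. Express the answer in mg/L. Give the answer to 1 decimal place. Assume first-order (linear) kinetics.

k = ln2 / t½ = 0.693147 / 18.1 = 0.03830 h⁻¹
e^(−kτ) = e^(−0.03830 × 7.71) = 0.7443
Accumulation ratio R = 1 / (1 − e^(−kτ)) = 1 / (1 − 0.7443) = 3.911
Steady-state peak = C₀ × R = 8.58 × 3.911 = 33.56 mg/L

33.6 mg/L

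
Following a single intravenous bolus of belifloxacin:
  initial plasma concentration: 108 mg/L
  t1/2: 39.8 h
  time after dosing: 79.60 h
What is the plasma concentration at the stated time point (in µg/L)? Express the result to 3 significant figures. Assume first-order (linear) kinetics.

27000 µg/L

k = ln2 / t½ = 0.693147 / 39.8 = 0.01742 h⁻¹
t / t½ = 79.60 / 39.8 = 2 half-lives
C = C₀ × (1/2)^2 = 108.0 × 0.2500 = 27.00 mg/L
Convert: 27.00 mg/L × 1000 = 27000 µg/L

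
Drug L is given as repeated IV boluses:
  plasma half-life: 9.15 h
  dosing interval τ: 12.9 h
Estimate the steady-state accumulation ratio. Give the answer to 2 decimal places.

1.60

k = ln2 / t½ = 0.693147 / 9.15 = 0.07575 h⁻¹
e^(−kτ) = e^(−0.07575 × 12.9) = 0.3764
Accumulation ratio R = 1 / (1 − e^(−kτ)) = 1 / (1 − 0.3764) = 1.604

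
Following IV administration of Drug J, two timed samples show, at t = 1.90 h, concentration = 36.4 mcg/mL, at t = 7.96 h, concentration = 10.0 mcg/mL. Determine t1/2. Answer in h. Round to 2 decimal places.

k = ln(C₁/C₂) / (t₂ − t₁) = ln(36.4/10.0) / (7.96 − 1.90)
  = 1.292 / 6.060 = 0.2132 h⁻¹
t½ = ln2 / k = 0.693147 / 0.2132 = 3.251 h

3.25 h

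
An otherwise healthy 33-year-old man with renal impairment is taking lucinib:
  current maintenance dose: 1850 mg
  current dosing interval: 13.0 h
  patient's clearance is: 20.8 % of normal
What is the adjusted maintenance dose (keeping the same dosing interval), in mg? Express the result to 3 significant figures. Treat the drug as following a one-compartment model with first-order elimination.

385 mg

To keep the same average steady-state level, dosing rate must scale with clearance.
CL ratio = 20.8 / 100 = 0.2080
New dose (same interval) = 1850 × 0.2080 = 384.8 mg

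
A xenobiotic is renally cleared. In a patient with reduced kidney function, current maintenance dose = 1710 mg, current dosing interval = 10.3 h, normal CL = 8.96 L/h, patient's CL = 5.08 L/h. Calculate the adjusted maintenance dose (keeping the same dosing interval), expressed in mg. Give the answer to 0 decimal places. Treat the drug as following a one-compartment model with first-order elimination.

To keep the same average steady-state level, dosing rate must scale with clearance.
CL ratio = 5.08 / 8.96 = 0.5670
New dose (same interval) = 1710 × 0.5670 = 969.6 mg

970 mg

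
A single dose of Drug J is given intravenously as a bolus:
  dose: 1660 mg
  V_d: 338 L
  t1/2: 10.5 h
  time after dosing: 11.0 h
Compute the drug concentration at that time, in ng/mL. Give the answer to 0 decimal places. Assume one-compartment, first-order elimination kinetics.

C₀ = Dose / Vd = 1660 / 338 = 4.911 mg/L
k = ln2 / t½ = 0.693147 / 10.5 = 0.06601 h⁻¹
C = C₀ · e^(−k·t) = 4.911 × e^(−0.06601 × 11.0)
  = 4.911 × 0.4838 = 2.376 mg/L
Convert: 2.376 mg/L × 1000 = 2376 ng/mL

2376 ng/mL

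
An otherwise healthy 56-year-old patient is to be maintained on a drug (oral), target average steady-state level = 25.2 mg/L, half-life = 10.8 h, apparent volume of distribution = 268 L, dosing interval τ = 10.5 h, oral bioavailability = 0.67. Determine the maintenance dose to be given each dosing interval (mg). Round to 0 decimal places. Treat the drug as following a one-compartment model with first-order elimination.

k = ln2 / t½ = 0.693147 / 10.8 = 0.06418 h⁻¹
CL = k × Vd = 0.06418 × 268 = 17.20 L/h
At steady state, F × (Dose/τ) = Css × CL.
Dose = Css × CL × τ / F = 25.2 × 17.20 × 10.5 / 0.67 = 6793 mg

6793 mg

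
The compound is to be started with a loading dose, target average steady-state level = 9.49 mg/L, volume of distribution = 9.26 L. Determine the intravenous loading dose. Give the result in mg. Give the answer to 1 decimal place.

87.9 mg

LD = Css × Vd = 9.49 × 9.26 = 87.88 mg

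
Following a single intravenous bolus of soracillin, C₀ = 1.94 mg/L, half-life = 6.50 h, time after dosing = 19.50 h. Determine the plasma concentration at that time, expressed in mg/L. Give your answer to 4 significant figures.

k = ln2 / t½ = 0.693147 / 6.50 = 0.1066 h⁻¹
t / t½ = 19.50 / 6.50 = 3 half-lives
C = C₀ × (1/2)^3 = 1.940 × 0.1250 = 0.2425 mg/L

0.2425 mg/L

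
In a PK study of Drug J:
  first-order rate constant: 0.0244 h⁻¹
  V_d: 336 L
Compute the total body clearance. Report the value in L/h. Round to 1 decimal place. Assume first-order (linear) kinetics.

8.2 L/h

CL = k × Vd = 0.0244 × 336 = 8.198 L/h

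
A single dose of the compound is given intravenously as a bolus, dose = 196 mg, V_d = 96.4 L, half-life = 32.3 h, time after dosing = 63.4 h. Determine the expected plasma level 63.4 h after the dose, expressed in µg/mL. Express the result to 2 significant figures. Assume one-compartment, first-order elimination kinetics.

0.52 µg/mL

C₀ = Dose / Vd = 196.0 / 96.4 = 2.033 mg/L
k = ln2 / t½ = 0.693147 / 32.3 = 0.02146 h⁻¹
C = C₀ · e^(−k·t) = 2.033 × e^(−0.02146 × 63.4)
  = 2.033 × 0.2565 = 0.5215 mg/L
(0.5215 mg/L = 0.5215 µg/mL)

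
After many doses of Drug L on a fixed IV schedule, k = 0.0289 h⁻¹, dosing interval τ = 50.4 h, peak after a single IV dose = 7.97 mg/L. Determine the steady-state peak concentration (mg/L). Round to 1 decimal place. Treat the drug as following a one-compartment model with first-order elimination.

10.4 mg/L

e^(−kτ) = e^(−0.02890 × 50.4) = 0.2330
Accumulation ratio R = 1 / (1 − e^(−kτ)) = 1 / (1 − 0.2330) = 1.304
Steady-state peak = C₀ × R = 7.97 × 1.304 = 10.39 mg/L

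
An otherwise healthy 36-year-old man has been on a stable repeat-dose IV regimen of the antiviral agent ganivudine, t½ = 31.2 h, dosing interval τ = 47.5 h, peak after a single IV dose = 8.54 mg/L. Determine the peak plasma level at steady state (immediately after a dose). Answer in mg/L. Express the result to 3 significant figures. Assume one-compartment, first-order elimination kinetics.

k = ln2 / t½ = 0.693147 / 31.2 = 0.02222 h⁻¹
e^(−kτ) = e^(−0.02222 × 47.5) = 0.3480
Accumulation ratio R = 1 / (1 − e^(−kτ)) = 1 / (1 − 0.3480) = 1.534
Steady-state peak = C₀ × R = 8.54 × 1.534 = 13.10 mg/L

13.1 mg/L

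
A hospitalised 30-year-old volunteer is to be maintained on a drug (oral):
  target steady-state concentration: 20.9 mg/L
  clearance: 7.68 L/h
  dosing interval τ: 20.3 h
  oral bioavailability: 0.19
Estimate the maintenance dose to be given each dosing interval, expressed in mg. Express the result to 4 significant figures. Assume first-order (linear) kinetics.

At steady state, F × (Dose/τ) = Css × CL.
Dose = Css × CL × τ / F = 20.9 × 7.680 × 20.3 / 0.19 = 17150 mg

17150 mg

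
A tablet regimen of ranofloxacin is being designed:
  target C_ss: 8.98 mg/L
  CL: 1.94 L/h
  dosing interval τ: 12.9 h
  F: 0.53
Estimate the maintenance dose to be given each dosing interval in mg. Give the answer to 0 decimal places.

424 mg

At steady state, F × (Dose/τ) = Css × CL.
Dose = Css × CL × τ / F = 8.98 × 1.940 × 12.9 / 0.53 = 424.0 mg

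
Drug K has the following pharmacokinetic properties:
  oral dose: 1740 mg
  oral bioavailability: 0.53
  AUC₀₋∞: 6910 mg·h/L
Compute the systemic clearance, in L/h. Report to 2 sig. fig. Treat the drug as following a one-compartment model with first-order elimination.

CL = F·Dose / AUC = 0.53 × 1740 / 6910 = 0.1335 L/h

0.13 L/h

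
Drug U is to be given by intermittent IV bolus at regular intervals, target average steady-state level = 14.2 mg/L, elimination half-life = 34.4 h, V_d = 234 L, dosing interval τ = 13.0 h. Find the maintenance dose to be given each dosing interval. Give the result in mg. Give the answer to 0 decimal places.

870 mg

k = ln2 / t½ = 0.693147 / 34.4 = 0.02015 h⁻¹
CL = k × Vd = 0.02015 × 234 = 4.715 L/h
At steady state, Dose/τ = Css × CL.
Dose = Css × CL × τ = 14.2 × 4.715 × 13.0 = 870.4 mg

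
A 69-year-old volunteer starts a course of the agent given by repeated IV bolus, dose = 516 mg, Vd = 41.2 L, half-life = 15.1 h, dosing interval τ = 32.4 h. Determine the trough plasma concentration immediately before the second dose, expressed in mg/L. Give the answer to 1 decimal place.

C₀ per dose = Dose / Vd = 516 / 41.2 = 12.52 mg/L
k = ln2 / t½ = 0.693147 / 15.1 = 0.04590 h⁻¹
Fraction remaining after one interval: r = e^(−kτ) = e^(−0.04590 × 32.4) = 0.2260
Before dose 2, 1 dose has been given (aged 1τ).
C_trough = C₀ × r = 12.52 × 0.2260 = 2.830 mg/L

2.8 mg/L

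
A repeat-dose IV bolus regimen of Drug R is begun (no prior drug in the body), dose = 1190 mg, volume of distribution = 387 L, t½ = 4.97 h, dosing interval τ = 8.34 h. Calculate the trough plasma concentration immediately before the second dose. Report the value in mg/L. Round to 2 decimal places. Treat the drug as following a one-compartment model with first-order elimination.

C₀ per dose = Dose / Vd = 1190 / 387 = 3.075 mg/L
k = ln2 / t½ = 0.693147 / 4.97 = 0.1395 h⁻¹
Fraction remaining after one interval: r = e^(−kτ) = e^(−0.1395 × 8.34) = 0.3124
Before dose 2, 1 dose has been given (aged 1τ).
C_trough = C₀ × r = 3.075 × 0.3124 = 0.9606 mg/L

0.96 mg/L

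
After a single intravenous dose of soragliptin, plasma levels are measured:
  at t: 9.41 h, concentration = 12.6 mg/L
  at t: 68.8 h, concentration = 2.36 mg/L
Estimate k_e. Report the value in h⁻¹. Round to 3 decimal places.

k = ln(C₁/C₂) / (t₂ − t₁) = ln(12.6/2.36) / (68.8 − 9.41)
  = 1.675 / 59.39 = 0.02820 h⁻¹

0.028 h⁻¹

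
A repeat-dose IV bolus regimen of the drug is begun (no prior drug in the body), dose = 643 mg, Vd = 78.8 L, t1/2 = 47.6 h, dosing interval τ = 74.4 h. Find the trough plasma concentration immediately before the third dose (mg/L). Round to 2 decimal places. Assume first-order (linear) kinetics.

3.70 mg/L

C₀ per dose = Dose / Vd = 643 / 78.8 = 8.160 mg/L
k = ln2 / t½ = 0.693147 / 47.6 = 0.01456 h⁻¹
Fraction remaining after one interval: r = e^(−kτ) = e^(−0.01456 × 74.4) = 0.3385
Before dose 3, 2 doses have been given (aged 1τ, 2τ).
C_trough = C₀ × (r + r²) = 8.160 × (0.3385 + 0.1146) = 3.697 mg/L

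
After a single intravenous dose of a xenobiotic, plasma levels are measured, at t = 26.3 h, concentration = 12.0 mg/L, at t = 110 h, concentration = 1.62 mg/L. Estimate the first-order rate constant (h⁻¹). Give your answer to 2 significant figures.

0.024 h⁻¹

k = ln(C₁/C₂) / (t₂ − t₁) = ln(12.0/1.62) / (110 − 26.3)
  = 2.002 / 83.70 = 0.02392 h⁻¹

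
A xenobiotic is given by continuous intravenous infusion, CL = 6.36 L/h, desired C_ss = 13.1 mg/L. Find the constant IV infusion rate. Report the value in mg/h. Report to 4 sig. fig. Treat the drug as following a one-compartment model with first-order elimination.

83.32 mg/h

At steady state, infusion rate R₀ = Css × CL = 13.1 × 6.360 = 83.32 mg/h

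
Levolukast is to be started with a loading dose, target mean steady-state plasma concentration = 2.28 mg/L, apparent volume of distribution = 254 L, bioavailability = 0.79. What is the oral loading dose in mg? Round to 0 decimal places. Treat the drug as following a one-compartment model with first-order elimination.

LD = Css × Vd / F = 2.28 × 254 / 0.79 = 733.1 mg

733 mg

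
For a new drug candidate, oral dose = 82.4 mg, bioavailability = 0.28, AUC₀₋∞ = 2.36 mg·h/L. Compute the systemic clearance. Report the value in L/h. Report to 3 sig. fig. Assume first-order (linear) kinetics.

CL = F·Dose / AUC = 0.28 × 82.4 / 2.36 = 9.776 L/h

9.78 L/h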